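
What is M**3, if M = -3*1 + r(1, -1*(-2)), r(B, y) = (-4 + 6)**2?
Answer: 1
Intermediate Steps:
r(B, y) = 4 (r(B, y) = 2**2 = 4)
M = 1 (M = -3*1 + 4 = -3 + 4 = 1)
M**3 = 1**3 = 1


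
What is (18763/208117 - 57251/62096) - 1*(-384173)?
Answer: 4964746530638017/12923233232 ≈ 3.8417e+5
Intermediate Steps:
(18763/208117 - 57251/62096) - 1*(-384173) = (18763*(1/208117) - 57251*1/62096) + 384173 = (18763/208117 - 57251/62096) + 384173 = -10749799119/12923233232 + 384173 = 4964746530638017/12923233232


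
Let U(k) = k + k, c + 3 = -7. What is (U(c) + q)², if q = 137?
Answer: 13689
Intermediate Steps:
c = -10 (c = -3 - 7 = -10)
U(k) = 2*k
(U(c) + q)² = (2*(-10) + 137)² = (-20 + 137)² = 117² = 13689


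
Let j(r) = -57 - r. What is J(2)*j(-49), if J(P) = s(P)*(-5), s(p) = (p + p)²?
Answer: 640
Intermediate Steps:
s(p) = 4*p² (s(p) = (2*p)² = 4*p²)
J(P) = -20*P² (J(P) = (4*P²)*(-5) = -20*P²)
J(2)*j(-49) = (-20*2²)*(-57 - 1*(-49)) = (-20*4)*(-57 + 49) = -80*(-8) = 640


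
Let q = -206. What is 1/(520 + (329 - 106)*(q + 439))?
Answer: 1/52479 ≈ 1.9055e-5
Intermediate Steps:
1/(520 + (329 - 106)*(q + 439)) = 1/(520 + (329 - 106)*(-206 + 439)) = 1/(520 + 223*233) = 1/(520 + 51959) = 1/52479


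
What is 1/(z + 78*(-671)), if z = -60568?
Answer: -1/112906 ≈ -8.8569e-6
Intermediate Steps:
1/(z + 78*(-671)) = 1/(-60568 + 78*(-671)) = 1/(-60568 - 52338) = 1/(-112906) = -1/112906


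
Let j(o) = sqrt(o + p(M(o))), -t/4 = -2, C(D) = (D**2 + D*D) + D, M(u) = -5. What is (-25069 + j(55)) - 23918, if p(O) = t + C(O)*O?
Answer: -48987 + 9*I*sqrt(2) ≈ -48987.0 + 12.728*I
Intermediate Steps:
C(D) = D + 2*D**2 (C(D) = (D**2 + D**2) + D = 2*D**2 + D = D + 2*D**2)
t = 8 (t = -4*(-2) = 8)
p(O) = 8 + O**2*(1 + 2*O) (p(O) = 8 + (O*(1 + 2*O))*O = 8 + O**2*(1 + 2*O))
j(o) = sqrt(-217 + o) (j(o) = sqrt(o + (8 + (-5)**2*(1 + 2*(-5)))) = sqrt(o + (8 + 25*(1 - 10))) = sqrt(o + (8 + 25*(-9))) = sqrt(o + (8 - 225)) = sqrt(o - 217) = sqrt(-217 + o))
(-25069 + j(55)) - 23918 = (-25069 + sqrt(-217 + 55)) - 23918 = (-25069 + sqrt(-162)) - 23918 = (-25069 + 9*I*sqrt(2)) - 23918 = -48987 + 9*I*sqrt(2)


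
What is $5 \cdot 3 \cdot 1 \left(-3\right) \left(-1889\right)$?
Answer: $85005$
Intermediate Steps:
$5 \cdot 3 \cdot 1 \left(-3\right) \left(-1889\right) = 15 \left(-3\right) \left(-1889\right) = \left(-45\right) \left(-1889\right) = 85005$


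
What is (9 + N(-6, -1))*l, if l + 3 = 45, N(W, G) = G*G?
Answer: 420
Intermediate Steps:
N(W, G) = G**2
l = 42 (l = -3 + 45 = 42)
(9 + N(-6, -1))*l = (9 + (-1)**2)*42 = (9 + 1)*42 = 10*42 = 420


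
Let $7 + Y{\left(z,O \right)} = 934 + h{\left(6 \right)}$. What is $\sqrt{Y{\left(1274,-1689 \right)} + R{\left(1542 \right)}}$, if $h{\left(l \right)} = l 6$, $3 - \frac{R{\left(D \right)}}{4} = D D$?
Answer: $i \sqrt{9510081} \approx 3083.8 i$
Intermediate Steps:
$R{\left(D \right)} = 12 - 4 D^{2}$ ($R{\left(D \right)} = 12 - 4 D D = 12 - 4 D^{2}$)
$h{\left(l \right)} = 6 l$
$Y{\left(z,O \right)} = 963$ ($Y{\left(z,O \right)} = -7 + \left(934 + 6 \cdot 6\right) = -7 + \left(934 + 36\right) = -7 + 970 = 963$)
$\sqrt{Y{\left(1274,-1689 \right)} + R{\left(1542 \right)}} = \sqrt{963 + \left(12 - 4 \cdot 1542^{2}\right)} = \sqrt{963 + \left(12 - 9511056\right)} = \sqrt{963 - 9511044} = \sqrt{-9510081} = i \sqrt{9510081}$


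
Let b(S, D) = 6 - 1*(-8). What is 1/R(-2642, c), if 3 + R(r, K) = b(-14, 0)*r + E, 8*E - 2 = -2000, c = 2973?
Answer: -4/148963 ≈ -2.6852e-5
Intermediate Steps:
b(S, D) = 14 (b(S, D) = 6 + 8 = 14)
E = -999/4 (E = ¼ + (⅛)*(-2000) = ¼ - 250 = -999/4 ≈ -249.75)
R(r, K) = -1011/4 + 14*r (R(r, K) = -3 + (14*r - 999/4) = -3 + (-999/4 + 14*r) = -1011/4 + 14*r)
1/R(-2642, c) = 1/(-1011/4 + 14*(-2642)) = 1/(-1011/4 - 36988) = 1/(-148963/4) = -4/148963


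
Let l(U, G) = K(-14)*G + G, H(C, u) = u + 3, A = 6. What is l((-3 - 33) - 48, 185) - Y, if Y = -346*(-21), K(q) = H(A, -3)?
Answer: -7081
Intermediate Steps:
H(C, u) = 3 + u
K(q) = 0 (K(q) = 3 - 3 = 0)
Y = 7266
l(U, G) = G (l(U, G) = 0*G + G = 0 + G = G)
l((-3 - 33) - 48, 185) - Y = 185 - 1*7266 = 185 - 7266 = -7081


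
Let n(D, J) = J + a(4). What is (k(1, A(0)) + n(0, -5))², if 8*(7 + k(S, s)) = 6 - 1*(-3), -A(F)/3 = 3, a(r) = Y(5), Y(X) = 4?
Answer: 3025/64 ≈ 47.266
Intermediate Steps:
a(r) = 4
A(F) = -9 (A(F) = -3*3 = -9)
n(D, J) = 4 + J (n(D, J) = J + 4 = 4 + J)
k(S, s) = -47/8 (k(S, s) = -7 + (6 - 1*(-3))/8 = -7 + (6 + 3)/8 = -7 + (⅛)*9 = -7 + 9/8 = -47/8)
(k(1, A(0)) + n(0, -5))² = (-47/8 + (4 - 5))² = (-47/8 - 1)² = (-55/8)² = 3025/64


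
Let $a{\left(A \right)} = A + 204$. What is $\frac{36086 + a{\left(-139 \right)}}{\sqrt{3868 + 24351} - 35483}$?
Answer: $- \frac{1282745933}{1259015070} - \frac{36151 \sqrt{28219}}{1259015070} \approx -1.0237$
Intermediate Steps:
$a{\left(A \right)} = 204 + A$
$\frac{36086 + a{\left(-139 \right)}}{\sqrt{3868 + 24351} - 35483} = \frac{36086 + \left(204 - 139\right)}{\sqrt{3868 + 24351} - 35483} = \frac{36086 + 65}{\sqrt{28219} - 35483} = \frac{36151}{-35483 + \sqrt{28219}}$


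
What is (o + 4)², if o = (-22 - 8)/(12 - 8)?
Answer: 49/4 ≈ 12.250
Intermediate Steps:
o = -15/2 (o = -30/4 = -30*¼ = -15/2 ≈ -7.5000)
(o + 4)² = (-15/2 + 4)² = (-7/2)² = 49/4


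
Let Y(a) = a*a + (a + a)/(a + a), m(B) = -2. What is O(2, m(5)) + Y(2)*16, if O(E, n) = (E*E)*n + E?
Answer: 74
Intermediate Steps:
Y(a) = 1 + a² (Y(a) = a² + (2*a)/((2*a)) = a² + (2*a)*(1/(2*a)) = a² + 1 = 1 + a²)
O(E, n) = E + n*E² (O(E, n) = E²*n + E = n*E² + E = E + n*E²)
O(2, m(5)) + Y(2)*16 = 2*(1 + 2*(-2)) + (1 + 2²)*16 = 2*(1 - 4) + (1 + 4)*16 = 2*(-3) + 5*16 = -6 + 80 = 74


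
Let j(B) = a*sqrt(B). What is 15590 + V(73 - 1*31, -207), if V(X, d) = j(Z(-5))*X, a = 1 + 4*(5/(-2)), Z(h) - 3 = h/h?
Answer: 14834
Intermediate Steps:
Z(h) = 4 (Z(h) = 3 + h/h = 3 + 1 = 4)
a = -9 (a = 1 + 4*(5*(-1/2)) = 1 + 4*(-5/2) = 1 - 10 = -9)
j(B) = -9*sqrt(B)
V(X, d) = -18*X (V(X, d) = (-9*sqrt(4))*X = (-9*2)*X = -18*X)
15590 + V(73 - 1*31, -207) = 15590 - 18*(73 - 1*31) = 15590 - 18*(73 - 31) = 15590 - 18*42 = 15590 - 756 = 14834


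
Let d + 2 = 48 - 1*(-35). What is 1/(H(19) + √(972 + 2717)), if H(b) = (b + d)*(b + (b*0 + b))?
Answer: 3800/14436311 - √3689/14436311 ≈ 0.00025902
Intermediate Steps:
d = 81 (d = -2 + (48 - 1*(-35)) = -2 + (48 + 35) = -2 + 83 = 81)
H(b) = 2*b*(81 + b) (H(b) = (b + 81)*(b + (b*0 + b)) = (81 + b)*(b + (0 + b)) = (81 + b)*(b + b) = (81 + b)*(2*b) = 2*b*(81 + b))
1/(H(19) + √(972 + 2717)) = 1/(2*19*(81 + 19) + √(972 + 2717)) = 1/(2*19*100 + √3689) = 1/(3800 + √3689)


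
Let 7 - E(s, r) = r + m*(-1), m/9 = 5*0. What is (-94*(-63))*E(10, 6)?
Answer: 5922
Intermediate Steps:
m = 0 (m = 9*(5*0) = 9*0 = 0)
E(s, r) = 7 - r (E(s, r) = 7 - (r + 0*(-1)) = 7 - (r + 0) = 7 - r)
(-94*(-63))*E(10, 6) = (-94*(-63))*(7 - 1*6) = 5922*(7 - 6) = 5922*1 = 5922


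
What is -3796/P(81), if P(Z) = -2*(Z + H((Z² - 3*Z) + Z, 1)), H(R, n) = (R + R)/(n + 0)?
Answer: 1898/12879 ≈ 0.14737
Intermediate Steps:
H(R, n) = 2*R/n (H(R, n) = (2*R)/n = 2*R/n)
P(Z) = -4*Z² + 6*Z (P(Z) = -2*(Z + 2*((Z² - 3*Z) + Z)/1) = -2*(Z + 2*(Z² - 2*Z)*1) = -2*(Z + (-4*Z + 2*Z²)) = -2*(-3*Z + 2*Z²) = -4*Z² + 6*Z)
-3796/P(81) = -3796*1/(162*(3 - 2*81)) = -3796*1/(162*(3 - 162)) = -3796/(2*81*(-159)) = -3796/(-25758) = -3796*(-1/25758) = 1898/12879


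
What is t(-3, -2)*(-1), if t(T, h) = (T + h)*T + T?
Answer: -12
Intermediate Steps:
t(T, h) = T + T*(T + h) (t(T, h) = T*(T + h) + T = T + T*(T + h))
t(-3, -2)*(-1) = -3*(1 - 3 - 2)*(-1) = -3*(-4)*(-1) = 12*(-1) = -12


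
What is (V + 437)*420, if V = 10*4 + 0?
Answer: 200340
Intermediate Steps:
V = 40 (V = 40 + 0 = 40)
(V + 437)*420 = (40 + 437)*420 = 477*420 = 200340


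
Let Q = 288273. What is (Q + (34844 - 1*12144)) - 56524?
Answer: 254449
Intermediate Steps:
(Q + (34844 - 1*12144)) - 56524 = (288273 + (34844 - 1*12144)) - 56524 = (288273 + (34844 - 12144)) - 56524 = (288273 + 22700) - 56524 = 310973 - 56524 = 254449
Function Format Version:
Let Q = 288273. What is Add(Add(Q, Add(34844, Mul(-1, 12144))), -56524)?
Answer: 254449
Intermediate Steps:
Add(Add(Q, Add(34844, Mul(-1, 12144))), -56524) = Add(Add(288273, Add(34844, Mul(-1, 12144))), -56524) = Add(Add(288273, Add(34844, -12144)), -56524) = Add(Add(288273, 22700), -56524) = Add(310973, -56524) = 254449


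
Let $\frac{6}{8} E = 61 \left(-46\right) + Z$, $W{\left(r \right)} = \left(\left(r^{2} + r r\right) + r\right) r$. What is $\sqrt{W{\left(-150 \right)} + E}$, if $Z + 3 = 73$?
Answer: $2 i \sqrt{1682787} \approx 2594.4 i$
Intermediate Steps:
$W{\left(r \right)} = r \left(r + 2 r^{2}\right)$ ($W{\left(r \right)} = \left(\left(r^{2} + r^{2}\right) + r\right) r = \left(2 r^{2} + r\right) r = \left(r + 2 r^{2}\right) r = r \left(r + 2 r^{2}\right)$)
$Z = 70$ ($Z = -3 + 73 = 70$)
$E = -3648$ ($E = \frac{4 \left(61 \left(-46\right) + 70\right)}{3} = \frac{4 \left(-2806 + 70\right)}{3} = \frac{4}{3} \left(-2736\right) = -3648$)
$\sqrt{W{\left(-150 \right)} + E} = \sqrt{\left(-150\right)^{2} \left(1 + 2 \left(-150\right)\right) - 3648} = \sqrt{22500 \left(1 - 300\right) - 3648} = \sqrt{22500 \left(-299\right) - 3648} = \sqrt{-6727500 - 3648} = \sqrt{-6731148} = 2 i \sqrt{1682787}$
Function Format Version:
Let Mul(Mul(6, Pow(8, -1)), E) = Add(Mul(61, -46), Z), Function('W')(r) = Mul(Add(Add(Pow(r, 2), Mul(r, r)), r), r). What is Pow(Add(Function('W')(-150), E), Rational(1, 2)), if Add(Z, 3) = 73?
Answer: Mul(2, I, Pow(1682787, Rational(1, 2))) ≈ Mul(2594.4, I)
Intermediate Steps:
Function('W')(r) = Mul(r, Add(r, Mul(2, Pow(r, 2)))) (Function('W')(r) = Mul(Add(Add(Pow(r, 2), Pow(r, 2)), r), r) = Mul(Add(Mul(2, Pow(r, 2)), r), r) = Mul(Add(r, Mul(2, Pow(r, 2))), r) = Mul(r, Add(r, Mul(2, Pow(r, 2)))))
Z = 70 (Z = Add(-3, 73) = 70)
E = -3648 (E = Mul(Rational(4, 3), Add(Mul(61, -46), 70)) = Mul(Rational(4, 3), Add(-2806, 70)) = Mul(Rational(4, 3), -2736) = -3648)
Pow(Add(Function('W')(-150), E), Rational(1, 2)) = Pow(Add(Mul(Pow(-150, 2), Add(1, Mul(2, -150))), -3648), Rational(1, 2)) = Pow(Add(Mul(22500, Add(1, -300)), -3648), Rational(1, 2)) = Pow(Add(Mul(22500, -299), -3648), Rational(1, 2)) = Pow(Add(-6727500, -3648), Rational(1, 2)) = Pow(-6731148, Rational(1, 2)) = Mul(2, I, Pow(1682787, Rational(1, 2)))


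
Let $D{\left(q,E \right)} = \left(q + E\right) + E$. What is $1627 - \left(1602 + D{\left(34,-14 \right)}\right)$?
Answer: $19$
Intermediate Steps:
$D{\left(q,E \right)} = q + 2 E$ ($D{\left(q,E \right)} = \left(E + q\right) + E = q + 2 E$)
$1627 - \left(1602 + D{\left(34,-14 \right)}\right) = 1627 - \left(1602 + \left(34 + 2 \left(-14\right)\right)\right) = 1627 - \left(1602 + \left(34 - 28\right)\right) = 1627 - \left(1602 + 6\right) = 1627 - 1608 = 19$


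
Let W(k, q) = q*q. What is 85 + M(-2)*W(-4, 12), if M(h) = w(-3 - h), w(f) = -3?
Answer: -347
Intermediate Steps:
M(h) = -3
W(k, q) = q**2
85 + M(-2)*W(-4, 12) = 85 - 3*12**2 = 85 - 3*144 = 85 - 432 = -347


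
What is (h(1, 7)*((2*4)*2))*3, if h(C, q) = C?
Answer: 48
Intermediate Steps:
(h(1, 7)*((2*4)*2))*3 = (1*((2*4)*2))*3 = (1*(8*2))*3 = (1*16)*3 = 16*3 = 48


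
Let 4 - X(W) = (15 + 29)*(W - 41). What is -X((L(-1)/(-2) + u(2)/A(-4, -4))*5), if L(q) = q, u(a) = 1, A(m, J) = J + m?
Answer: -3451/2 ≈ -1725.5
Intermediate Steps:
X(W) = 1808 - 44*W (X(W) = 4 - (15 + 29)*(W - 41) = 4 - 44*(-41 + W) = 4 - (-1804 + 44*W) = 4 + (1804 - 44*W) = 1808 - 44*W)
-X((L(-1)/(-2) + u(2)/A(-4, -4))*5) = -(1808 - 44*(-1/(-2) + 1/(-4 - 4))*5) = -(1808 - 44*(-1*(-½) + 1/(-8))*5) = -(1808 - 44*(½ + 1*(-⅛))*5) = -(1808 - 44*(½ - ⅛)*5) = -(1808 - 33*5/2) = -(1808 - 44*15/8) = -(1808 - 165/2) = -1*3451/2 = -3451/2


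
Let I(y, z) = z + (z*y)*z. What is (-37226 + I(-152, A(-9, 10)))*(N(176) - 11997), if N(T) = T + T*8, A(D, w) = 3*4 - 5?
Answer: 465117471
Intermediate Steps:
A(D, w) = 7 (A(D, w) = 12 - 5 = 7)
N(T) = 9*T (N(T) = T + 8*T = 9*T)
I(y, z) = z + y*z**2 (I(y, z) = z + (y*z)*z = z + y*z**2)
(-37226 + I(-152, A(-9, 10)))*(N(176) - 11997) = (-37226 + 7*(1 - 152*7))*(9*176 - 11997) = (-37226 + 7*(1 - 1064))*(1584 - 11997) = (-37226 + 7*(-1063))*(-10413) = (-37226 - 7441)*(-10413) = -44667*(-10413) = 465117471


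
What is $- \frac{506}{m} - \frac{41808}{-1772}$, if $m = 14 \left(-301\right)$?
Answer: $\frac{22134443}{933401} \approx 23.714$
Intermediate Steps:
$m = -4214$
$- \frac{506}{m} - \frac{41808}{-1772} = - \frac{506}{-4214} - \frac{41808}{-1772} = \left(-506\right) \left(- \frac{1}{4214}\right) - - \frac{10452}{443} = \frac{253}{2107} + \frac{10452}{443} = \frac{22134443}{933401}$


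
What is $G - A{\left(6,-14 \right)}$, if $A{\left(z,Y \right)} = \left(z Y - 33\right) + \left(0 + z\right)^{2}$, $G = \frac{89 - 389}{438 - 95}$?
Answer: $\frac{27483}{343} \approx 80.125$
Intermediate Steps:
$G = - \frac{300}{343} \approx -0.87464$
$A{\left(z,Y \right)} = -33 + z^{2} + Y z$ ($A{\left(z,Y \right)} = \left(Y z - 33\right) + z^{2} = \left(-33 + Y z\right) + z^{2} = -33 + z^{2} + Y z$)
$G - A{\left(6,-14 \right)} = - \frac{300}{343} - \left(-33 + 6^{2} - 84\right) = - \frac{300}{343} - \left(-33 + 36 - 84\right) = - \frac{300}{343} - -81 = - \frac{300}{343} + 81 = \frac{27483}{343}$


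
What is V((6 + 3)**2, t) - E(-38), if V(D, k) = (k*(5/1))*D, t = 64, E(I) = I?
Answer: 25958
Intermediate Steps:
V(D, k) = 5*D*k (V(D, k) = (k*(5*1))*D = (k*5)*D = (5*k)*D = 5*D*k)
V((6 + 3)**2, t) - E(-38) = 5*(6 + 3)**2*64 - 1*(-38) = 5*9**2*64 + 38 = 5*81*64 + 38 = 25920 + 38 = 25958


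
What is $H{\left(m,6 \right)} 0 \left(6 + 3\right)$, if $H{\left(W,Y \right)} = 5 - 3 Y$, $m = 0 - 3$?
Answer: $0$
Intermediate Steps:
$m = -3$ ($m = 0 - 3 = -3$)
$H{\left(m,6 \right)} 0 \left(6 + 3\right) = \left(5 - 18\right) 0 \left(6 + 3\right) = \left(5 - 18\right) 0 \cdot 9 = \left(-13\right) 0 = 0$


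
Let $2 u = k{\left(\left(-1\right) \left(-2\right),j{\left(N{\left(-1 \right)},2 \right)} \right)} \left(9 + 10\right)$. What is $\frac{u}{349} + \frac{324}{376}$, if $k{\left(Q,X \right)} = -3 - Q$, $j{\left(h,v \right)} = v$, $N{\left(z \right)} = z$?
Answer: $\frac{11902}{16403} \approx 0.7256$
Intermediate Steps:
$u = - \frac{95}{2}$ ($u = \frac{\left(-3 - \left(-1\right) \left(-2\right)\right) \left(9 + 10\right)}{2} = \frac{\left(-3 - 2\right) 19}{2} = \frac{\left(-5\right) 19}{2} = \frac{1}{2} \left(-95\right) = - \frac{95}{2} \approx -47.5$)
$\frac{u}{349} + \frac{324}{376} = - \frac{95}{2 \cdot 349} + \frac{324}{376} = \left(- \frac{95}{2}\right) \frac{1}{349} + 324 \cdot \frac{1}{376} = - \frac{95}{698} + \frac{81}{94} = \frac{11902}{16403}$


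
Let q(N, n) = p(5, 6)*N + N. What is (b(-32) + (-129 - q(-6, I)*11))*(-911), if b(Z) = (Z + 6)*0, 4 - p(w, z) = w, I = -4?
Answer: 117519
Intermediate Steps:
p(w, z) = 4 - w
q(N, n) = 0 (q(N, n) = (4 - 1*5)*N + N = (4 - 5)*N + N = -N + N = 0)
b(Z) = 0 (b(Z) = (6 + Z)*0 = 0)
(b(-32) + (-129 - q(-6, I)*11))*(-911) = (0 + (-129 - 0*11))*(-911) = (0 + (-129 - 1*0))*(-911) = (0 + (-129 + 0))*(-911) = (0 - 129)*(-911) = -129*(-911) = 117519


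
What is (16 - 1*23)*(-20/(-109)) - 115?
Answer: -12675/109 ≈ -116.28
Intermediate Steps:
(16 - 1*23)*(-20/(-109)) - 115 = (16 - 23)*(-20*(-1/109)) - 115 = -7*20/109 - 115 = -140/109 - 115 = -12675/109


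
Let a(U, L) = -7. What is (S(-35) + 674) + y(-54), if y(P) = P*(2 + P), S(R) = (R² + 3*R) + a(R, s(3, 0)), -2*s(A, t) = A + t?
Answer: 4595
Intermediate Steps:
s(A, t) = -A/2 - t/2 (s(A, t) = -(A + t)/2 = -A/2 - t/2)
S(R) = -7 + R² + 3*R (S(R) = (R² + 3*R) - 7 = -7 + R² + 3*R)
(S(-35) + 674) + y(-54) = ((-7 + (-35)² + 3*(-35)) + 674) - 54*(2 - 54) = ((-7 + 1225 - 105) + 674) - 54*(-52) = (1113 + 674) + 2808 = 1787 + 2808 = 4595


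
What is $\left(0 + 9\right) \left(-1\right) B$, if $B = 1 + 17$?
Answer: $-162$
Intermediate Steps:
$B = 18$
$\left(0 + 9\right) \left(-1\right) B = \left(0 + 9\right) \left(-1\right) 18 = 9 \left(-1\right) 18 = \left(-9\right) 18 = -162$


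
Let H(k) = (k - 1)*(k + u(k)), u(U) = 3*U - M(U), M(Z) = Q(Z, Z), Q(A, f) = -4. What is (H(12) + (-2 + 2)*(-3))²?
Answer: 327184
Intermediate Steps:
M(Z) = -4
u(U) = 4 + 3*U (u(U) = 3*U - 1*(-4) = 3*U + 4 = 4 + 3*U)
H(k) = (-1 + k)*(4 + 4*k) (H(k) = (k - 1)*(k + (4 + 3*k)) = (-1 + k)*(4 + 4*k))
(H(12) + (-2 + 2)*(-3))² = ((-4 + 4*12²) + (-2 + 2)*(-3))² = ((-4 + 4*144) + 0*(-3))² = ((-4 + 576) + 0)² = (572 + 0)² = 572² = 327184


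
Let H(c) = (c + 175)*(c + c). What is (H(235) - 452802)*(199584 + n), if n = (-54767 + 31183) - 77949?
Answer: -25503261202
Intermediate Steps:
H(c) = 2*c*(175 + c) (H(c) = (175 + c)*(2*c) = 2*c*(175 + c))
n = -101533 (n = -23584 - 77949 = -101533)
(H(235) - 452802)*(199584 + n) = (2*235*(175 + 235) - 452802)*(199584 - 101533) = (2*235*410 - 452802)*98051 = (192700 - 452802)*98051 = -260102*98051 = -25503261202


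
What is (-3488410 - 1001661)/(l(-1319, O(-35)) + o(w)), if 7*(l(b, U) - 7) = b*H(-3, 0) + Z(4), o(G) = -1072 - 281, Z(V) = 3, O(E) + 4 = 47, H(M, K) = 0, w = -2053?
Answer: 31430497/9419 ≈ 3336.9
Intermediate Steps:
O(E) = 43 (O(E) = -4 + 47 = 43)
o(G) = -1353
l(b, U) = 52/7 (l(b, U) = 7 + (b*0 + 3)/7 = 7 + (0 + 3)/7 = 7 + (1/7)*3 = 7 + 3/7 = 52/7)
(-3488410 - 1001661)/(l(-1319, O(-35)) + o(w)) = (-3488410 - 1001661)/(52/7 - 1353) = -4490071/(-9419/7) = -4490071*(-7/9419) = 31430497/9419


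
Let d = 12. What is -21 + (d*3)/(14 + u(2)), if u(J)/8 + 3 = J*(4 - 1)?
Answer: -381/19 ≈ -20.053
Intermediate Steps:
u(J) = -24 + 24*J (u(J) = -24 + 8*(J*(4 - 1)) = -24 + 8*(J*3) = -24 + 8*(3*J) = -24 + 24*J)
-21 + (d*3)/(14 + u(2)) = -21 + (12*3)/(14 + (-24 + 24*2)) = -21 + 36/(14 + (-24 + 48)) = -21 + 36/(14 + 24) = -21 + 36/38 = -21 + (1/38)*36 = -21 + 18/19 = -381/19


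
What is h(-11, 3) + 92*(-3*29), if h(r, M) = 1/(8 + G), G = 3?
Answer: -88043/11 ≈ -8003.9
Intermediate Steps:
h(r, M) = 1/11 (h(r, M) = 1/(8 + 3) = 1/11)
h(-11, 3) + 92*(-3*29) = 1/11 + 92*(-3*29) = 1/11 + 92*(-87) = 1/11 - 8004 = -88043/11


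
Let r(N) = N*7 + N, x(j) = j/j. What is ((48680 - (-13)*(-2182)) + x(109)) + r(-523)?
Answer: 16131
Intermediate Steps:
x(j) = 1
r(N) = 8*N (r(N) = 7*N + N = 8*N)
((48680 - (-13)*(-2182)) + x(109)) + r(-523) = ((48680 - (-13)*(-2182)) + 1) + 8*(-523) = ((48680 - 1*28366) + 1) - 4184 = ((48680 - 28366) + 1) - 4184 = (20314 + 1) - 4184 = 20315 - 4184 = 16131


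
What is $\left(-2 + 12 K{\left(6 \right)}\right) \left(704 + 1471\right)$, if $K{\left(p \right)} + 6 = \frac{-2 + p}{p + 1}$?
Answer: $- \frac{1022250}{7} \approx -1.4604 \cdot 10^{5}$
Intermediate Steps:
$K{\left(p \right)} = -6 + \frac{-2 + p}{1 + p}$ ($K{\left(p \right)} = -6 + \frac{-2 + p}{p + 1} = -6 + \frac{-2 + p}{1 + p}$)
$\left(-2 + 12 K{\left(6 \right)}\right) \left(704 + 1471\right) = \left(-2 + 12 \frac{-8 - 30}{1 + 6}\right) \left(704 + 1471\right) = \left(-2 + 12 \frac{-8 - 30}{7}\right) 2175 = \left(-2 + 12 \cdot \frac{1}{7} \left(-38\right)\right) 2175 = \left(-2 + 12 \left(- \frac{38}{7}\right)\right) 2175 = \left(-2 - \frac{456}{7}\right) 2175 = \left(- \frac{470}{7}\right) 2175 = - \frac{1022250}{7}$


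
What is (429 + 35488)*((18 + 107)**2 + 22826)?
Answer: 1381044567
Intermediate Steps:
(429 + 35488)*((18 + 107)**2 + 22826) = 35917*(125**2 + 22826) = 35917*(15625 + 22826) = 35917*38451 = 1381044567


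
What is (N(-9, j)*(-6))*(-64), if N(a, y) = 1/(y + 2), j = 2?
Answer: 96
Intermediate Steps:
N(a, y) = 1/(2 + y)
(N(-9, j)*(-6))*(-64) = (-6/(2 + 2))*(-64) = (-6/4)*(-64) = ((¼)*(-6))*(-64) = -3/2*(-64) = 96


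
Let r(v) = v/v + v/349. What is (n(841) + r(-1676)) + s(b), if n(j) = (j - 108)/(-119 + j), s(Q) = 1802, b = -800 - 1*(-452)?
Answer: 453362079/251978 ≈ 1799.2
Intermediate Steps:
b = -348 (b = -800 + 452 = -348)
r(v) = 1 + v/349 (r(v) = 1 + v*(1/349) = 1 + v/349)
n(j) = (-108 + j)/(-119 + j)
(n(841) + r(-1676)) + s(b) = ((-108 + 841)/(-119 + 841) + (1 + (1/349)*(-1676))) + 1802 = (733/722 + (1 - 1676/349)) + 1802 = ((1/722)*733 - 1327/349) + 1802 = (733/722 - 1327/349) + 1802 = -702277/251978 + 1802 = 453362079/251978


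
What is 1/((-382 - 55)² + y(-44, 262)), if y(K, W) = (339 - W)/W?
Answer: 262/50033955 ≈ 5.2364e-6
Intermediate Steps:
y(K, W) = (339 - W)/W
1/((-382 - 55)² + y(-44, 262)) = 1/((-382 - 55)² + (339 - 1*262)/262) = 1/((-437)² + (339 - 262)/262) = 1/(190969 + (1/262)*77) = 1/(190969 + 77/262) = 1/(50033955/262) = 262/50033955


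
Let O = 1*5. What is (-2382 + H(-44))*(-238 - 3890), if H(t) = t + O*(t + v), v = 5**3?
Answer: 8342688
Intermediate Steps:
v = 125
O = 5
H(t) = 625 + 6*t (H(t) = t + 5*(t + 125) = t + 5*(125 + t) = t + (625 + 5*t) = 625 + 6*t)
(-2382 + H(-44))*(-238 - 3890) = (-2382 + (625 + 6*(-44)))*(-238 - 3890) = (-2382 + (625 - 264))*(-4128) = (-2382 + 361)*(-4128) = -2021*(-4128) = 8342688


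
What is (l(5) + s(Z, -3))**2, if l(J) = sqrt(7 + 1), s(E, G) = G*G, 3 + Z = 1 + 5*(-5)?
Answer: 89 + 36*sqrt(2) ≈ 139.91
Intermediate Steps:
Z = -27 (Z = -3 + (1 + 5*(-5)) = -3 + (1 - 25) = -3 - 24 = -27)
s(E, G) = G**2
l(J) = 2*sqrt(2) (l(J) = sqrt(8) = 2*sqrt(2))
(l(5) + s(Z, -3))**2 = (2*sqrt(2) + (-3)**2)**2 = (2*sqrt(2) + 9)**2 = (9 + 2*sqrt(2))**2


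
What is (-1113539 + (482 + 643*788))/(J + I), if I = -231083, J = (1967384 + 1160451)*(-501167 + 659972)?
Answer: -606373/496715606092 ≈ -1.2208e-6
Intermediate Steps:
J = 496715837175 (J = 3127835*158805 = 496715837175)
(-1113539 + (482 + 643*788))/(J + I) = (-1113539 + (482 + 643*788))/(496715837175 - 231083) = (-1113539 + (482 + 506684))/496715606092 = (-1113539 + 507166)*(1/496715606092) = -606373*1/496715606092 = -606373/496715606092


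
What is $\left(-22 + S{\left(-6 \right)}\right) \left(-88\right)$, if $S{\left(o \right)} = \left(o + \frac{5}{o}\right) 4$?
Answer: $\frac{13024}{3} \approx 4341.3$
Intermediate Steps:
$S{\left(o \right)} = 4 o + \frac{20}{o}$
$\left(-22 + S{\left(-6 \right)}\right) \left(-88\right) = \left(-22 + \left(4 \left(-6\right) + \frac{20}{-6}\right)\right) \left(-88\right) = \left(-22 + \left(-24 + 20 \left(- \frac{1}{6}\right)\right)\right) \left(-88\right) = \left(-22 - \frac{82}{3}\right) \left(-88\right) = \left(- \frac{148}{3}\right) \left(-88\right) = \frac{13024}{3}$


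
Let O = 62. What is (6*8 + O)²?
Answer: 12100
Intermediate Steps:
(6*8 + O)² = (6*8 + 62)² = (48 + 62)² = 110² = 12100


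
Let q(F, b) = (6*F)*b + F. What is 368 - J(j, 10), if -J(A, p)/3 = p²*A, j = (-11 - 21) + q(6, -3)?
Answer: -39832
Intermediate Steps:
q(F, b) = F + 6*F*b (q(F, b) = 6*F*b + F = F + 6*F*b)
j = -134 (j = (-11 - 21) + 6*(1 + 6*(-3)) = -32 + 6*(1 - 18) = -32 + 6*(-17) = -32 - 102 = -134)
J(A, p) = -3*A*p² (J(A, p) = -3*p²*A = -3*A*p²)
368 - J(j, 10) = 368 - (-3)*(-134)*10² = 368 - (-3)*(-134)*100 = 368 - 1*40200 = 368 - 40200 = -39832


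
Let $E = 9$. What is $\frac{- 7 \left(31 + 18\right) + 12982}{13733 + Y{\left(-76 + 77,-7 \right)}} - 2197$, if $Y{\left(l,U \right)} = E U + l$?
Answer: $- \frac{10007516}{4557} \approx -2196.1$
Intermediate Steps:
$Y{\left(l,U \right)} = l + 9 U$ ($Y{\left(l,U \right)} = 9 U + l = l + 9 U$)
$\frac{- 7 \left(31 + 18\right) + 12982}{13733 + Y{\left(-76 + 77,-7 \right)}} - 2197 = \frac{- 7 \left(31 + 18\right) + 12982}{13733 + \left(\left(-76 + 77\right) + 9 \left(-7\right)\right)} - 2197 = \frac{\left(-7\right) 49 + 12982}{13733 + \left(1 - 63\right)} - 2197 = \frac{-343 + 12982}{13733 - 62} - 2197 = \frac{12639}{13671} - 2197 = 12639 \cdot \frac{1}{13671} - 2197 = \frac{4213}{4557} - 2197 = - \frac{10007516}{4557}$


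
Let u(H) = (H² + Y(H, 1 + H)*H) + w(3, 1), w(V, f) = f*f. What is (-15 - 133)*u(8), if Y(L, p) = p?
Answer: -20276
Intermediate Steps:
w(V, f) = f²
u(H) = 1 + H² + H*(1 + H) (u(H) = (H² + (1 + H)*H) + 1² = (H² + H*(1 + H)) + 1 = 1 + H² + H*(1 + H))
(-15 - 133)*u(8) = (-15 - 133)*(1 + 8 + 2*8²) = -148*(1 + 8 + 2*64) = -148*(1 + 8 + 128) = -148*137 = -20276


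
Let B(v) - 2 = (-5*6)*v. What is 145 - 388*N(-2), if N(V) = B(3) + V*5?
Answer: 38169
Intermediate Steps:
B(v) = 2 - 30*v (B(v) = 2 + (-5*6)*v = 2 - 30*v)
N(V) = -88 + 5*V (N(V) = (2 - 30*3) + V*5 = (2 - 90) + 5*V = -88 + 5*V)
145 - 388*N(-2) = 145 - 388*(-88 + 5*(-2)) = 145 - 388*(-88 - 10) = 145 - 388*(-98) = 145 + 38024 = 38169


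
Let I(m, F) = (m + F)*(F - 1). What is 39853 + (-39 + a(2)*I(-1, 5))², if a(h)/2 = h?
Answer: 40478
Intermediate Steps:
I(m, F) = (-1 + F)*(F + m) (I(m, F) = (F + m)*(-1 + F) = (-1 + F)*(F + m))
a(h) = 2*h
39853 + (-39 + a(2)*I(-1, 5))² = 39853 + (-39 + (2*2)*(5² - 1*5 - 1*(-1) + 5*(-1)))² = 39853 + (-39 + 4*(25 - 5 + 1 - 5))² = 39853 + (-39 + 4*16)² = 39853 + (-39 + 64)² = 39853 + 25² = 39853 + 625 = 40478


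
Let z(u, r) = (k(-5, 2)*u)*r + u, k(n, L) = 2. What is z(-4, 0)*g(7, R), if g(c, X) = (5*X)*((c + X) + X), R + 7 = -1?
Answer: -1440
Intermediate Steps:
R = -8 (R = -7 - 1 = -8)
g(c, X) = 5*X*(c + 2*X) (g(c, X) = (5*X)*((X + c) + X) = (5*X)*(c + 2*X) = 5*X*(c + 2*X))
z(u, r) = u + 2*r*u (z(u, r) = (2*u)*r + u = 2*r*u + u = u + 2*r*u)
z(-4, 0)*g(7, R) = (-4*(1 + 2*0))*(5*(-8)*(7 + 2*(-8))) = (-4*(1 + 0))*(5*(-8)*(7 - 16)) = (-4*1)*(5*(-8)*(-9)) = -4*360 = -1440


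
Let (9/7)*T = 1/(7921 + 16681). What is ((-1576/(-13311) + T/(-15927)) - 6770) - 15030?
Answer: -4211195935144387/193175174622 ≈ -21800.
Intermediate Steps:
T = 7/221418 (T = 7/(9*(7921 + 16681)) = (7/9)/24602 = (7/9)*(1/24602) = 7/221418 ≈ 3.1614e-5)
((-1576/(-13311) + T/(-15927)) - 6770) - 15030 = ((-1576/(-13311) + (7/221418)/(-15927)) - 6770) - 15030 = ((-1576*(-1/13311) + (7/221418)*(-1/15927)) - 6770) - 15030 = ((1576/13311 - 7/3526524486) - 6770) - 15030 = (22871615213/193175174622 - 6770) - 15030 = -1307773060575727/193175174622 - 15030 = -4211195935144387/193175174622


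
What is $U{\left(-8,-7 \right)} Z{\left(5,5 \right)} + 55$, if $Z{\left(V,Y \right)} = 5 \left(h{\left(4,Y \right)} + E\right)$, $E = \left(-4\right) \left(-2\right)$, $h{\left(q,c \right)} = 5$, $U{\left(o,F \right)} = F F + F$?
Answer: $2785$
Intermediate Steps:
$U{\left(o,F \right)} = F + F^{2}$ ($U{\left(o,F \right)} = F^{2} + F = F + F^{2}$)
$E = 8$
$Z{\left(V,Y \right)} = 65$ ($Z{\left(V,Y \right)} = 5 \left(5 + 8\right) = 5 \cdot 13 = 65$)
$U{\left(-8,-7 \right)} Z{\left(5,5 \right)} + 55 = - 7 \left(1 - 7\right) 65 + 55 = \left(-7\right) \left(-6\right) 65 + 55 = 42 \cdot 65 + 55 = 2730 + 55 = 2785$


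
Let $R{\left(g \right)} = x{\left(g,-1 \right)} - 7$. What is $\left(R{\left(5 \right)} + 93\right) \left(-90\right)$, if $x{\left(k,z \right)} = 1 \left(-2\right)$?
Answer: $-7560$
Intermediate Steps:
$x{\left(k,z \right)} = -2$
$R{\left(g \right)} = -9$ ($R{\left(g \right)} = -2 - 7 = -9$)
$\left(R{\left(5 \right)} + 93\right) \left(-90\right) = \left(-9 + 93\right) \left(-90\right) = 84 \left(-90\right) = -7560$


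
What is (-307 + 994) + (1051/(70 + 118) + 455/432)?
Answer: 14083741/20304 ≈ 693.64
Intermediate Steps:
(-307 + 994) + (1051/(70 + 118) + 455/432) = 687 + (1051/188 + 455*(1/432)) = 687 + (1051*(1/188) + 455/432) = 687 + (1051/188 + 455/432) = 687 + 134893/20304 = 14083741/20304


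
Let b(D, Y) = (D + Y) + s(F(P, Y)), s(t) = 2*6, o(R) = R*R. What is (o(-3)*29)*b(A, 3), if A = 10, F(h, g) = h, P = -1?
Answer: 6525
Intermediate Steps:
o(R) = R**2
s(t) = 12
b(D, Y) = 12 + D + Y (b(D, Y) = (D + Y) + 12 = 12 + D + Y)
(o(-3)*29)*b(A, 3) = ((-3)**2*29)*(12 + 10 + 3) = (9*29)*25 = 261*25 = 6525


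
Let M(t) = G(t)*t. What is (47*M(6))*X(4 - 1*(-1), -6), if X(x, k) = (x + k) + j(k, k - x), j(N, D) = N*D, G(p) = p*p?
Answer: 659880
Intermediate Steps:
G(p) = p²
j(N, D) = D*N
M(t) = t³ (M(t) = t²*t = t³)
X(x, k) = k + x + k*(k - x) (X(x, k) = (x + k) + (k - x)*k = (k + x) + k*(k - x) = k + x + k*(k - x))
(47*M(6))*X(4 - 1*(-1), -6) = (47*6³)*(-6 + (4 - 1*(-1)) - 6*(-6 - (4 - 1*(-1)))) = (47*216)*(-6 + (4 + 1) - 6*(-6 - (4 + 1))) = 10152*(-6 + 5 - 6*(-6 - 1*5)) = 10152*(-6 + 5 - 6*(-6 - 5)) = 10152*(-6 + 5 - 6*(-11)) = 10152*(-6 + 5 + 66) = 10152*65 = 659880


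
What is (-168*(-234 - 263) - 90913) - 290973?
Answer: -298390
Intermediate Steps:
(-168*(-234 - 263) - 90913) - 290973 = (-168*(-497) - 90913) - 290973 = (83496 - 90913) - 290973 = -7417 - 290973 = -298390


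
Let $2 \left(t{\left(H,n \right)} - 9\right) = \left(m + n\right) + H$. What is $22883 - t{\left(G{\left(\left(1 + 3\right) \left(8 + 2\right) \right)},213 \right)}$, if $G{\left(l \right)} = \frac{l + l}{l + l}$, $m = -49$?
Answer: $\frac{45583}{2} \approx 22792.0$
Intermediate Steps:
$G{\left(l \right)} = 1$ ($G{\left(l \right)} = \frac{2 l}{2 l} = 2 l \frac{1}{2 l} = 1$)
$t{\left(H,n \right)} = - \frac{31}{2} + \frac{H}{2} + \frac{n}{2}$ ($t{\left(H,n \right)} = 9 + \frac{\left(-49 + n\right) + H}{2} = 9 + \frac{-49 + H + n}{2} = 9 + \left(- \frac{49}{2} + \frac{H}{2} + \frac{n}{2}\right) = - \frac{31}{2} + \frac{H}{2} + \frac{n}{2}$)
$22883 - t{\left(G{\left(\left(1 + 3\right) \left(8 + 2\right) \right)},213 \right)} = 22883 - \left(- \frac{31}{2} + \frac{1}{2} \cdot 1 + \frac{1}{2} \cdot 213\right) = 22883 - \left(- \frac{31}{2} + \frac{1}{2} + \frac{213}{2}\right) = 22883 - \frac{183}{2} = \frac{45583}{2}$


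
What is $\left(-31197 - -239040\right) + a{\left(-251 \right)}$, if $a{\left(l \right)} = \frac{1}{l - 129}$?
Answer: $\frac{78980339}{380} \approx 2.0784 \cdot 10^{5}$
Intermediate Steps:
$a{\left(l \right)} = \frac{1}{-129 + l}$
$\left(-31197 - -239040\right) + a{\left(-251 \right)} = \left(-31197 - -239040\right) + \frac{1}{-129 - 251} = \left(-31197 + 239040\right) + \frac{1}{-380} = 207843 - \frac{1}{380} = \frac{78980339}{380}$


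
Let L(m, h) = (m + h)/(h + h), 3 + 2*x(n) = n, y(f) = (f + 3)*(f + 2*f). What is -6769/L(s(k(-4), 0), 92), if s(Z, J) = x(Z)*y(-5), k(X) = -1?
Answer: -155687/4 ≈ -38922.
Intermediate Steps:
y(f) = 3*f*(3 + f) (y(f) = (3 + f)*(3*f) = 3*f*(3 + f))
x(n) = -3/2 + n/2
s(Z, J) = -45 + 15*Z (s(Z, J) = (-3/2 + Z/2)*(3*(-5)*(3 - 5)) = (-3/2 + Z/2)*(3*(-5)*(-2)) = (-3/2 + Z/2)*30 = -45 + 15*Z)
L(m, h) = (h + m)/(2*h) (L(m, h) = (h + m)/((2*h)) = (h + m)*(1/(2*h)) = (h + m)/(2*h))
-6769/L(s(k(-4), 0), 92) = -6769*184/(92 + (-45 + 15*(-1))) = -6769*184/(92 + (-45 - 15)) = -6769*184/(92 - 60) = -6769/((1/2)*(1/92)*32) = -6769/4/23 = -6769*23/4 = -155687/4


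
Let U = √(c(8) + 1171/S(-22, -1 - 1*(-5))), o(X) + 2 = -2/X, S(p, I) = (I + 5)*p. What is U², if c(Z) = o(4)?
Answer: -833/99 ≈ -8.4141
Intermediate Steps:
S(p, I) = p*(5 + I) (S(p, I) = (5 + I)*p = p*(5 + I))
o(X) = -2 - 2/X
c(Z) = -5/2 (c(Z) = -2 - 2/4 = -2 - 2*¼ = -2 - ½ = -5/2)
U = 7*I*√187/33 (U = √(-5/2 + 1171/((-22*(5 + (-1 - 1*(-5)))))) = √(-5/2 + 1171/((-22*(5 + (-1 + 5))))) = √(-5/2 + 1171/((-22*(5 + 4)))) = √(-5/2 + 1171/((-22*9))) = √(-5/2 + 1171/(-198)) = √(-5/2 + 1171*(-1/198)) = √(-5/2 - 1171/198) = √(-833/99) = 7*I*√187/33 ≈ 2.9007*I)
U² = (7*I*√187/33)² = -833/99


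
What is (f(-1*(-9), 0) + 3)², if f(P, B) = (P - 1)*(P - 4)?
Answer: 1849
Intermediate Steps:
f(P, B) = (-1 + P)*(-4 + P)
(f(-1*(-9), 0) + 3)² = ((4 + (-1*(-9))² - (-5)*(-9)) + 3)² = ((4 + 9² - 5*9) + 3)² = ((4 + 81 - 45) + 3)² = (40 + 3)² = 43² = 1849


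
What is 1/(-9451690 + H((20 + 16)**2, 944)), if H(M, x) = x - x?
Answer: -1/9451690 ≈ -1.0580e-7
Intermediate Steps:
H(M, x) = 0
1/(-9451690 + H((20 + 16)**2, 944)) = 1/(-9451690 + 0) = 1/(-9451690) = -1/9451690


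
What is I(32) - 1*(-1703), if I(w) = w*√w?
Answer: 1703 + 128*√2 ≈ 1884.0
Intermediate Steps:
I(w) = w^(3/2)
I(32) - 1*(-1703) = 32^(3/2) - 1*(-1703) = 128*√2 + 1703 = 1703 + 128*√2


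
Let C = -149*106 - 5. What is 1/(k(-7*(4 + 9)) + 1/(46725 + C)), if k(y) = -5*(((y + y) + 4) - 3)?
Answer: 30926/27988031 ≈ 0.0011050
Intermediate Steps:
C = -15799 (C = -15794 - 5 = -15799)
k(y) = -5 - 10*y (k(y) = -5*((2*y + 4) - 3) = -5*((4 + 2*y) - 3) = -5*(1 + 2*y) = -5 - 10*y)
1/(k(-7*(4 + 9)) + 1/(46725 + C)) = 1/((-5 - (-70)*(4 + 9)) + 1/(46725 - 15799)) = 1/((-5 - (-70)*13) + 1/30926) = 1/((-5 - 10*(-91)) + 1/30926) = 1/((-5 + 910) + 1/30926) = 1/(905 + 1/30926) = 1/(27988031/30926) = 30926/27988031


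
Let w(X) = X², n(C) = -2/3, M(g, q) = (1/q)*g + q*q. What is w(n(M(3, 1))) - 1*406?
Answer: -3650/9 ≈ -405.56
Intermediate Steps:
M(g, q) = q² + g/q (M(g, q) = g/q + q² = q² + g/q)
n(C) = -⅔ (n(C) = -2*⅓ = -⅔)
w(n(M(3, 1))) - 1*406 = (-⅔)² - 1*406 = 4/9 - 406 = -3650/9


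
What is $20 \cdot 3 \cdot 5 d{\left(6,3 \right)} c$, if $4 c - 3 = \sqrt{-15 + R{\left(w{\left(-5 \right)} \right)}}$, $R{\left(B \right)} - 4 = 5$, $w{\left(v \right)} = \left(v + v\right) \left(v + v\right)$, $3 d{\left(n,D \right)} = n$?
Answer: $450 + 150 i \sqrt{6} \approx 450.0 + 367.42 i$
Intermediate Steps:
$d{\left(n,D \right)} = \frac{n}{3}$
$w{\left(v \right)} = 4 v^{2}$ ($w{\left(v \right)} = 2 v 2 v = 4 v^{2}$)
$R{\left(B \right)} = 9$ ($R{\left(B \right)} = 4 + 5 = 9$)
$c = \frac{3}{4} + \frac{i \sqrt{6}}{4}$ ($c = \frac{3}{4} + \frac{\sqrt{-15 + 9}}{4} = \frac{3}{4} + \frac{\sqrt{-6}}{4} = \frac{3}{4} + \frac{i \sqrt{6}}{4} \approx 0.75 + 0.61237 i$)
$20 \cdot 3 \cdot 5 d{\left(6,3 \right)} c = 20 \cdot 3 \cdot 5 \cdot \frac{1}{3} \cdot 6 \left(\frac{3}{4} + \frac{i \sqrt{6}}{4}\right) = 20 \cdot 15 \cdot 2 \left(\frac{3}{4} + \frac{i \sqrt{6}}{4}\right) = 20 \cdot 30 \left(\frac{3}{4} + \frac{i \sqrt{6}}{4}\right) = 600 \left(\frac{3}{4} + \frac{i \sqrt{6}}{4}\right) = 450 + 150 i \sqrt{6}$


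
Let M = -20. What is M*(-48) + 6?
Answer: 966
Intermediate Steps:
M*(-48) + 6 = -20*(-48) + 6 = 960 + 6 = 966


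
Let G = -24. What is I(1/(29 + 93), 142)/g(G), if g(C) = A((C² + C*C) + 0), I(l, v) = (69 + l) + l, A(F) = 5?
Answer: 842/61 ≈ 13.803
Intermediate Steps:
I(l, v) = 69 + 2*l
g(C) = 5
I(1/(29 + 93), 142)/g(G) = (69 + 2/(29 + 93))/5 = (69 + 2/122)*(⅕) = (69 + 2*(1/122))*(⅕) = (69 + 1/61)*(⅕) = (4210/61)*(⅕) = 842/61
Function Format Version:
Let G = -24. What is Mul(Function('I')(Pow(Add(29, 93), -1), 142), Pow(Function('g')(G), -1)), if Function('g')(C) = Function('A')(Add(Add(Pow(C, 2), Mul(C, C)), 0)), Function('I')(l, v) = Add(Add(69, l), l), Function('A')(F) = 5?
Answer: Rational(842, 61) ≈ 13.803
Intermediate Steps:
Function('I')(l, v) = Add(69, Mul(2, l))
Function('g')(C) = 5
Mul(Function('I')(Pow(Add(29, 93), -1), 142), Pow(Function('g')(G), -1)) = Mul(Add(69, Mul(2, Pow(Add(29, 93), -1))), Pow(5, -1)) = Mul(Add(69, Mul(2, Pow(122, -1))), Rational(1, 5)) = Mul(Add(69, Mul(2, Rational(1, 122))), Rational(1, 5)) = Mul(Add(69, Rational(1, 61)), Rational(1, 5)) = Mul(Rational(4210, 61), Rational(1, 5)) = Rational(842, 61)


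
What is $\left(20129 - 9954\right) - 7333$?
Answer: $2842$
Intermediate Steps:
$\left(20129 - 9954\right) - 7333 = 10175 - 7333 = 2842$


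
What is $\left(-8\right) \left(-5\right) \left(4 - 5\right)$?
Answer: $-40$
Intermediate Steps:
$\left(-8\right) \left(-5\right) \left(4 - 5\right) = 40 \left(4 - 5\right) = 40 \left(-1\right) = -40$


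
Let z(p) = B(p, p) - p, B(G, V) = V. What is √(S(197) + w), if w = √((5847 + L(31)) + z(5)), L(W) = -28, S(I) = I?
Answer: √(197 + 23*√11) ≈ 16.531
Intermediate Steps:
z(p) = 0 (z(p) = p - p = 0)
w = 23*√11 (w = √((5847 - 28) + 0) = √(5819 + 0) = √5819 = 23*√11 ≈ 76.282)
√(S(197) + w) = √(197 + 23*√11)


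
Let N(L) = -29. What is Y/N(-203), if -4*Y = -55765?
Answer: -55765/116 ≈ -480.73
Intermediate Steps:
Y = 55765/4 (Y = -1/4*(-55765) = 55765/4 ≈ 13941.)
Y/N(-203) = (55765/4)/(-29) = (55765/4)*(-1/29) = -55765/116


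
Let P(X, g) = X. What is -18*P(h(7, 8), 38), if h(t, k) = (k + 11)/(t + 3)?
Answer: -171/5 ≈ -34.200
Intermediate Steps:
h(t, k) = (11 + k)/(3 + t)
-18*P(h(7, 8), 38) = -18*(11 + 8)/(3 + 7) = -18*19/10 = -171/5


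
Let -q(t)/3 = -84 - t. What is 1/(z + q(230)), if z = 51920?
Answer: 1/52862 ≈ 1.8917e-5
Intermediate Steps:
q(t) = 252 + 3*t (q(t) = -3*(-84 - t) = 252 + 3*t)
1/(z + q(230)) = 1/(51920 + (252 + 3*230)) = 1/(51920 + (252 + 690)) = 1/(51920 + 942) = 1/52862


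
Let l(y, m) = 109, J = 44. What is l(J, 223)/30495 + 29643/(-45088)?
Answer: -899048693/1374958560 ≈ -0.65387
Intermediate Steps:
l(J, 223)/30495 + 29643/(-45088) = 109/30495 + 29643/(-45088) = 109*(1/30495) + 29643*(-1/45088) = 109/30495 - 29643/45088 = -899048693/1374958560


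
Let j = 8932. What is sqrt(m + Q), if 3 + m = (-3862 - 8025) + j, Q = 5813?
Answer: sqrt(2855) ≈ 53.432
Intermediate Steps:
m = -2958 (m = -3 + ((-3862 - 8025) + 8932) = -3 + (-11887 + 8932) = -3 - 2955 = -2958)
sqrt(m + Q) = sqrt(-2958 + 5813) = sqrt(2855)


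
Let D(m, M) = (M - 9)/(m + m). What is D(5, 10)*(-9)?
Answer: -9/10 ≈ -0.90000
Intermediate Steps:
D(m, M) = (-9 + M)/(2*m) (D(m, M) = (-9 + M)/((2*m)) = (-9 + M)*(1/(2*m)) = (-9 + M)/(2*m))
D(5, 10)*(-9) = ((½)*(-9 + 10)/5)*(-9) = ((½)*(⅕)*1)*(-9) = (⅒)*(-9) = -9/10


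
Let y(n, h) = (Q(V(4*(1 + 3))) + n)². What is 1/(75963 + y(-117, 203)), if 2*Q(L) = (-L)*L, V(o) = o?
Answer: 1/135988 ≈ 7.3536e-6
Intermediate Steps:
Q(L) = -L²/2 (Q(L) = ((-L)*L)/2 = (-L²)/2 = -L²/2)
y(n, h) = (-128 + n)² (y(n, h) = (-16*(1 + 3)²/2 + n)² = (-(4*4)²/2 + n)² = (-½*16² + n)² = (-½*256 + n)² = (-128 + n)²)
1/(75963 + y(-117, 203)) = 1/(75963 + (-128 - 117)²) = 1/(75963 + (-245)²) = 1/(75963 + 60025) = 1/135988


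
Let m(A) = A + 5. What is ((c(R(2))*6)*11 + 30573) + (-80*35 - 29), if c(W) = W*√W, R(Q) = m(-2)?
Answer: 27744 + 198*√3 ≈ 28087.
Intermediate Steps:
m(A) = 5 + A
R(Q) = 3 (R(Q) = 5 - 2 = 3)
c(W) = W^(3/2)
((c(R(2))*6)*11 + 30573) + (-80*35 - 29) = ((3^(3/2)*6)*11 + 30573) + (-80*35 - 29) = (((3*√3)*6)*11 + 30573) + (-2800 - 29) = ((18*√3)*11 + 30573) - 2829 = (198*√3 + 30573) - 2829 = (30573 + 198*√3) - 2829 = 27744 + 198*√3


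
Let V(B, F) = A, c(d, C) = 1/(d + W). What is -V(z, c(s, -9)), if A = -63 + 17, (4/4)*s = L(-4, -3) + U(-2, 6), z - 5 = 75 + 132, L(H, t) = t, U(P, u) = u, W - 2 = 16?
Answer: 46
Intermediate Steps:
W = 18 (W = 2 + 16 = 18)
z = 212 (z = 5 + (75 + 132) = 5 + 207 = 212)
s = 3 (s = -3 + 6 = 3)
A = -46
c(d, C) = 1/(18 + d) (c(d, C) = 1/(d + 18) = 1/(18 + d))
V(B, F) = -46
-V(z, c(s, -9)) = -1*(-46) = 46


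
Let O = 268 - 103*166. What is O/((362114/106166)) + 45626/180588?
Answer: -80663345392319/16348360758 ≈ -4934.0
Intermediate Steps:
O = -16830 (O = 268 - 17098 = -16830)
O/((362114/106166)) + 45626/180588 = -16830/(362114/106166) + 45626/180588 = -16830/(362114*(1/106166)) + 45626*(1/180588) = -16830/181057/53083 + 22813/90294 = -16830*53083/181057 + 22813/90294 = -893386890/181057 + 22813/90294 = -80663345392319/16348360758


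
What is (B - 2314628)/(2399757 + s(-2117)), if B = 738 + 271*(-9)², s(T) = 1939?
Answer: -2291939/2401696 ≈ -0.95430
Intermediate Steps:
B = 22689 (B = 738 + 271*81 = 738 + 21951 = 22689)
(B - 2314628)/(2399757 + s(-2117)) = (22689 - 2314628)/(2399757 + 1939) = -2291939/2401696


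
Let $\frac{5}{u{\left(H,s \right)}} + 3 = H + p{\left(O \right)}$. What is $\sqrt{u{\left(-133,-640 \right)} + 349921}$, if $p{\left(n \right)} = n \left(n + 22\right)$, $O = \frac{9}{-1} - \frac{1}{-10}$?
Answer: $\frac{3 \sqrt{24806173596789}}{25259} \approx 591.54$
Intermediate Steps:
$O = - \frac{89}{10}$ ($O = 9 \left(-1\right) - - \frac{1}{10} = -9 + \frac{1}{10} = - \frac{89}{10} \approx -8.9$)
$p{\left(n \right)} = n \left(22 + n\right)$
$u{\left(H,s \right)} = \frac{5}{- \frac{11959}{100} + H}$ ($u{\left(H,s \right)} = \frac{5}{-3 + \left(H - \frac{89 \left(22 - \frac{89}{10}\right)}{10}\right)} = \frac{5}{-3 + \left(H - \frac{11659}{100}\right)} = \frac{5}{-3 + \left(- \frac{11659}{100} + H\right)} = \frac{5}{- \frac{11959}{100} + H}$)
$\sqrt{u{\left(-133,-640 \right)} + 349921} = \sqrt{\frac{500}{-11959 + 100 \left(-133\right)} + 349921} = \sqrt{\frac{500}{-11959 - 13300} + 349921} = \sqrt{\frac{500}{-25259} + 349921} = \sqrt{500 \left(- \frac{1}{25259}\right) + 349921} = \sqrt{- \frac{500}{25259} + 349921} = \sqrt{\frac{8838654039}{25259}} = \frac{3 \sqrt{24806173596789}}{25259}$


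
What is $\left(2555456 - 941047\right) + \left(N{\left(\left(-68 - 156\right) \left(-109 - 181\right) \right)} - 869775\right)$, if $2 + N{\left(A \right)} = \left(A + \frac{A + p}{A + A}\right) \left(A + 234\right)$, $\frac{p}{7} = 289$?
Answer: $\frac{39308042892853}{9280} \approx 4.2358 \cdot 10^{9}$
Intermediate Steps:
$p = 2023$ ($p = 7 \cdot 289 = 2023$)
$N{\left(A \right)} = -2 + \left(234 + A\right) \left(A + \frac{2023 + A}{2 A}\right)$ ($N{\left(A \right)} = -2 + \left(A + \frac{A + 2023}{A + A}\right) \left(A + 234\right) = -2 + \left(A + \frac{2023 + A}{2 A}\right) \left(234 + A\right) = -2 + \left(234 + A\right) \left(A + \frac{2023 + A}{2 A}\right)$)
$\left(2555456 - 941047\right) + \left(N{\left(\left(-68 - 156\right) \left(-109 - 181\right) \right)} - 869775\right) = \left(2555456 - 941047\right) - \left(\frac{1737297}{2} - \left(-109 - 181\right)^{2} \left(-68 - 156\right)^{2} - \frac{236691}{\left(-109 - 181\right) \left(-68 - 156\right)} - \frac{469 \left(-68 - 156\right) \left(-109 - 181\right)}{2}\right) = 1614409 + \left(\left(\frac{2253}{2} + \left(\left(-224\right) \left(-290\right)\right)^{2} + \frac{236691}{\left(-224\right) \left(-290\right)} + \frac{469 \left(\left(-224\right) \left(-290\right)\right)}{2}\right) - 869775\right) = 1614409 + \left(\left(\frac{2253}{2} + 64960^{2} + \frac{236691}{64960} + \frac{469}{2} \cdot 64960\right) - 869775\right) = 1614409 + \left(\left(\frac{2253}{2} + 4219801600 + 236691 \cdot \frac{1}{64960} + 15233120\right) - 869775\right) = 1614409 + \left(\left(\frac{2253}{2} + 4219801600 + \frac{33813}{9280} + 15233120\right) - 869775\right) = 1614409 + \left(\frac{39301132689333}{9280} - 869775\right) = 1614409 + \frac{39293061177333}{9280} = \frac{39308042892853}{9280}$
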